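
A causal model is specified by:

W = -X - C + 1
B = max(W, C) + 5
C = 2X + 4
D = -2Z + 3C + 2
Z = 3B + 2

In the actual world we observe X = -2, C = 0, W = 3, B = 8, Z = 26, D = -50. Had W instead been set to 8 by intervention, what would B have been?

13

The intervention breaks the incoming arrows to W: W = -X - C + 1 no longer applies, and W = 8.
C = 2X + 4  [with X=-2]  = 0
B = max(W, C) + 5  [with W=8, C=0]  = 13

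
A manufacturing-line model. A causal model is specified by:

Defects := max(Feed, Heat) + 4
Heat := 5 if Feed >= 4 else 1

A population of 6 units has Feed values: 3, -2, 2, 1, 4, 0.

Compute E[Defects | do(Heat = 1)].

Every unit gets Heat=1 under the intervention. Defects values become 7, 5, 6, 5, 8, 5; E[Defects|do(Heat=1)] = 6.

6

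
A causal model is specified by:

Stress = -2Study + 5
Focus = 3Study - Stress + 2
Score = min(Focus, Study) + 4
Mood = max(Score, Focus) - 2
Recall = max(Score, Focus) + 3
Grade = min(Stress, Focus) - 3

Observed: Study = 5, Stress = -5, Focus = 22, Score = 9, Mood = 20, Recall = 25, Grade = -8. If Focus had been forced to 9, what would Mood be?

do(Focus=9) replaces the equation Focus = 3Study - Stress + 2 with the constant Focus = 9.
Score = min(Focus, Study) + 4  [with Focus=9, Study=5]  = 9
Mood = max(Score, Focus) - 2  [with Score=9, Focus=9]  = 7

7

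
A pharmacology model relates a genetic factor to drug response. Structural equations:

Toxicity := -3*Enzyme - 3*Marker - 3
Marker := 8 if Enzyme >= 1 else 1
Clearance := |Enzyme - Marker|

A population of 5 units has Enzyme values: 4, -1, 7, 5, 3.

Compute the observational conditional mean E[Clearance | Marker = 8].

3.25

Observing Marker=8 restricts to units where Marker's equation naturally yields 8: Enzyme ∈ {4, 7, 5, 3}. In that subpopulation Clearance = 4, 1, 3, 5, mean 3.25.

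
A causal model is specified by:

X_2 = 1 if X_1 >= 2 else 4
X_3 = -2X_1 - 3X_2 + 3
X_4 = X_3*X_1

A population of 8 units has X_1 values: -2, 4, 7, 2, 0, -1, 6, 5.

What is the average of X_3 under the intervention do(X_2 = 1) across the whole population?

do(X_2=1) breaks X_2's dependence on X_1. With X_2=1 fixed, X_3 across the units is 4, -8, -14, -4, 0, 2, -12, -10, mean -5.25.

-5.25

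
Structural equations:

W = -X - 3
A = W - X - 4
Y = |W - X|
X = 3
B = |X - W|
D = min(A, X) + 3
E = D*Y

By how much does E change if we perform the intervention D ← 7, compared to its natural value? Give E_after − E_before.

Under do(D=7), the mechanism D = min(A, X) + 3 is discarded; D is fixed at 7.
W = -X - 3  [with X=3]  = -6
Y = |W - X|  [with W=-6, X=3]  = 9
E = D*Y  [with D=7, Y=9]  = 63
Without intervention: W = -X - 3  [with X=3]  = -6; Y = |W - X|  [with W=-6, X=3]  = 9; A = W - X - 4  [with W=-6, X=3]  = -13; D = min(A, X) + 3  [with A=-13, X=3]  = -10; E = D*Y  [with D=-10, Y=9]  = -90.
Change = 63 − (-90) = 153.

153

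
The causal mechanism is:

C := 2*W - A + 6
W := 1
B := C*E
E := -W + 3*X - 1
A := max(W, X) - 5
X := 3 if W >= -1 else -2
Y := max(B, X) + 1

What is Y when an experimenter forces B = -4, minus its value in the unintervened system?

Intervening sets B = -4 and removes its equation (B := C*E).
X = 3 if W >= -1 else -2  [with W=1]  = 3
Y = max(B, X) + 1  [with B=-4, X=3]  = 4
Without intervention: X = 3 if W >= -1 else -2  [with W=1]  = 3; E = -W + 3*X - 1  [with W=1, X=3]  = 7; A = max(W, X) - 5  [with W=1, X=3]  = -2; C = 2*W - A + 6  [with W=1, A=-2]  = 10; B = C*E  [with C=10, E=7]  = 70; Y = max(B, X) + 1  [with B=70, X=3]  = 71.
Change = 4 − 71 = -67.

-67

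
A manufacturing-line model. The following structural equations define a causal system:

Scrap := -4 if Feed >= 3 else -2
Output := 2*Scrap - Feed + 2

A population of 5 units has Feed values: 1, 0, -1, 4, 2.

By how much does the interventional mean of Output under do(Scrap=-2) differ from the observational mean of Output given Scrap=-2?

Every unit gets Scrap=-2 under the intervention. Output values become -3, -2, -1, -6, -4; E[Output|do(Scrap=-2)] = -3.2.
E[Output|Scrap=-2] averages over only the 4 units with Scrap=-2 (Feed = 1, 0, -1, 2): Output = -3, -2, -1, -4, mean -2.5.
Difference = -3.2 − (-2.5) = -0.7.

-0.7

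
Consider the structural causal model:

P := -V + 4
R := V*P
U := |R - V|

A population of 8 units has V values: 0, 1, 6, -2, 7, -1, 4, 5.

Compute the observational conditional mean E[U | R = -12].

Observing R=-12 restricts to units where R's equation naturally yields -12: V ∈ {6, -2}. In that subpopulation U = 18, 10, mean 14.

14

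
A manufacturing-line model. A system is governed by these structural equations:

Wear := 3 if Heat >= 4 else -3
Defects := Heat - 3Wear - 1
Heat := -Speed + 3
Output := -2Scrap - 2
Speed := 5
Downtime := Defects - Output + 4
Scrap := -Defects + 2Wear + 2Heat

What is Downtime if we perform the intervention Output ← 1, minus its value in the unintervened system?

Intervening sets Output = 1 and removes its equation (Output := -2Scrap - 2).
Heat = -Speed + 3  [with Speed=5]  = -2
Wear = 3 if Heat >= 4 else -3  [with Heat=-2]  = -3
Defects = Heat - 3Wear - 1  [with Heat=-2, Wear=-3]  = 6
Downtime = Defects - Output + 4  [with Defects=6, Output=1]  = 9
Without intervention: Heat = -Speed + 3  [with Speed=5]  = -2; Wear = 3 if Heat >= 4 else -3  [with Heat=-2]  = -3; Defects = Heat - 3Wear - 1  [with Heat=-2, Wear=-3]  = 6; Scrap = -Defects + 2Wear + 2Heat  [with Defects=6, Wear=-3, Heat=-2]  = -16; Output = -2Scrap - 2  [with Scrap=-16]  = 30; Downtime = Defects - Output + 4  [with Defects=6, Output=30]  = -20.
Change = 9 − (-20) = 29.

29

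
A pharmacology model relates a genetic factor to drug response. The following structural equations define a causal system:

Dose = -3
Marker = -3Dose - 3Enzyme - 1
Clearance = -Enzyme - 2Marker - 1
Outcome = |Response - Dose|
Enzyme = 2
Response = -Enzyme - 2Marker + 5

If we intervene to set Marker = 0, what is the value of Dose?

-3

Under do(Marker=0), the mechanism Marker = -3Dose - 3Enzyme - 1 is discarded; Marker is fixed at 0.
Dose is not downstream of the intervention, so its value is determined by the original equations.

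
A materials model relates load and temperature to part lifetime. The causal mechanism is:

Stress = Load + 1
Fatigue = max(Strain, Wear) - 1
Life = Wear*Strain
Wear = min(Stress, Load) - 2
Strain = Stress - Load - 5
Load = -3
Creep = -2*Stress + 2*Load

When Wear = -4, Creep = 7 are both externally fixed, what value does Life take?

Setting Wear = -4, Creep = 7 by intervention discards those variables' equations.
Stress = Load + 1  [with Load=-3]  = -2
Strain = Stress - Load - 5  [with Stress=-2, Load=-3]  = -4
Life = Wear*Strain  [with Wear=-4, Strain=-4]  = 16

16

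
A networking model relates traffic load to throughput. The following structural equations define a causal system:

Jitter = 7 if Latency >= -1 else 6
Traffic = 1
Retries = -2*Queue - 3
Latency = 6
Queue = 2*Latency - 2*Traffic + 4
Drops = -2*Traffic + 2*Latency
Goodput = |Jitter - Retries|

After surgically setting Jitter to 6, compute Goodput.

Intervening sets Jitter = 6 and removes its equation (Jitter = 7 if Latency >= -1 else 6).
Queue = 2*Latency - 2*Traffic + 4  [with Latency=6, Traffic=1]  = 14
Retries = -2*Queue - 3  [with Queue=14]  = -31
Goodput = |Jitter - Retries|  [with Jitter=6, Retries=-31]  = 37

37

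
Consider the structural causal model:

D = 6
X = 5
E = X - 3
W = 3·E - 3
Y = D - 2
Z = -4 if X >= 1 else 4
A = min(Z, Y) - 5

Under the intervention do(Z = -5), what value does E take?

2

do(Z=-5) replaces the equation Z = -4 if X >= 1 else 4 with the constant Z = -5.
E is not downstream of the intervention, so its value is determined by the original equations.
E = X - 3  [with X=5]  = 2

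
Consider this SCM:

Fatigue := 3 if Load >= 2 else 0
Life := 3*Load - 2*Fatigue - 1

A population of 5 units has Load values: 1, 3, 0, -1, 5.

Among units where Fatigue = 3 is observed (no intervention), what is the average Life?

Conditioning on Fatigue=3 selects the 2 unit(s) with Load ∈ {3, 5}. Their Life values: 2, 8. Mean = 5.

5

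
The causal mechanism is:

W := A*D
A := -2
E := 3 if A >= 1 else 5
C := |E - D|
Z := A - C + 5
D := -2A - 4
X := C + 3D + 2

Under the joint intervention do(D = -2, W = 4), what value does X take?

Setting D = -2, W = 4 by intervention discards those variables' equations.
E = 3 if A >= 1 else 5  [with A=-2]  = 5
C = |E - D|  [with E=5, D=-2]  = 7
X = C + 3D + 2  [with C=7, D=-2]  = 3

3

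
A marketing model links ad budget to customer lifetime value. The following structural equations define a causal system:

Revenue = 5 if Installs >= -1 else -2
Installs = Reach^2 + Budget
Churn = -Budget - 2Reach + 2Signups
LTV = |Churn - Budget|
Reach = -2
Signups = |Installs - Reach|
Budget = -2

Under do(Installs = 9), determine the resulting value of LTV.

30

The intervention breaks the incoming arrows to Installs: Installs = Reach^2 + Budget no longer applies, and Installs = 9.
Signups = |Installs - Reach|  [with Installs=9, Reach=-2]  = 11
Churn = -Budget - 2Reach + 2Signups  [with Budget=-2, Reach=-2, Signups=11]  = 28
LTV = |Churn - Budget|  [with Churn=28, Budget=-2]  = 30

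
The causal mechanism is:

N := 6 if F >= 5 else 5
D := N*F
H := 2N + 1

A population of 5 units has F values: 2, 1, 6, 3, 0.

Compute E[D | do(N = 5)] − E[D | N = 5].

The intervention sets N=5 in all 5 units regardless of F. Recomputing D per unit gives 10, 5, 30, 15, 0; average 12.
Observing N=5 restricts to units where N's equation naturally yields 5: F ∈ {2, 1, 3, 0}. In that subpopulation D = 10, 5, 15, 0, mean 7.5.
Difference = 12 − 7.5 = 4.5.

4.5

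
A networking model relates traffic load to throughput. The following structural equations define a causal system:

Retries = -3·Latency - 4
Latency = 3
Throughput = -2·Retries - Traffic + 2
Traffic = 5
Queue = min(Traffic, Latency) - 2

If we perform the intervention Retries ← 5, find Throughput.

Intervening sets Retries = 5 and removes its equation (Retries = -3·Latency - 4).
Throughput = -2·Retries - Traffic + 2  [with Retries=5, Traffic=5]  = -13

-13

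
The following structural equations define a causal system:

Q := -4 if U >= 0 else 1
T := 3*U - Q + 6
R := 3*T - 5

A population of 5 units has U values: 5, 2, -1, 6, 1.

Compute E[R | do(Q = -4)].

48.4

The intervention sets Q=-4 in all 5 units regardless of U. Recomputing R per unit gives 70, 43, 16, 79, 34; average 48.4.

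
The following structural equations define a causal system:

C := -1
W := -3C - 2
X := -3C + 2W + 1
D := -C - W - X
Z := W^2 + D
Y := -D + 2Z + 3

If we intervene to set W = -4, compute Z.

do(W=-4) replaces the equation W := -3C - 2 with the constant W = -4.
X = -3C + 2W + 1  [with C=-1, W=-4]  = -4
D = -C - W - X  [with C=-1, W=-4, X=-4]  = 9
Z = W^2 + D  [with W=-4, D=9]  = 25

25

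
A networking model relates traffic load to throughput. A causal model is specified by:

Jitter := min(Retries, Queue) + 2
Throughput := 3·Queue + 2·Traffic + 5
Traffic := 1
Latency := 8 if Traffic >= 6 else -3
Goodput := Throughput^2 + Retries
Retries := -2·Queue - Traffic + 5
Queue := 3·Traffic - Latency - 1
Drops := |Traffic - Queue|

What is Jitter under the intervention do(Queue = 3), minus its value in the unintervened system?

4

The intervention breaks the incoming arrows to Queue: Queue := 3·Traffic - Latency - 1 no longer applies, and Queue = 3.
Retries = -2·Queue - Traffic + 5  [with Queue=3, Traffic=1]  = -2
Jitter = min(Retries, Queue) + 2  [with Retries=-2, Queue=3]  = 0
Without intervention: Latency = 8 if Traffic >= 6 else -3  [with Traffic=1]  = -3; Queue = 3·Traffic - Latency - 1  [with Traffic=1, Latency=-3]  = 5; Retries = -2·Queue - Traffic + 5  [with Queue=5, Traffic=1]  = -6; Jitter = min(Retries, Queue) + 2  [with Retries=-6, Queue=5]  = -4.
Change = 0 − (-4) = 4.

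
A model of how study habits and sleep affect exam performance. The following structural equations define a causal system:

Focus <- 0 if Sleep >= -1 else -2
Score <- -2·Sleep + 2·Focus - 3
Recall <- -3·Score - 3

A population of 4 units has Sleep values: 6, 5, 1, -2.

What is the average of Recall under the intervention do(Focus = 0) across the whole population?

Under do(Focus=0), Focus's equation is replaced by Focus=0 for every unit. Per-unit Recall: 42, 36, 12, -6. Mean = 21.

21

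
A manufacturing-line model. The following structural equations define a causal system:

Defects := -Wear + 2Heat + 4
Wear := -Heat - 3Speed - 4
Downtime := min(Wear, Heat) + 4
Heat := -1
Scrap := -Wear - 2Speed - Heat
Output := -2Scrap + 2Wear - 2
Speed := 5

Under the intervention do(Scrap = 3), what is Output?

-44

The intervention breaks the incoming arrows to Scrap: Scrap := -Wear - 2Speed - Heat no longer applies, and Scrap = 3.
Wear = -Heat - 3Speed - 4  [with Heat=-1, Speed=5]  = -18
Output = -2Scrap + 2Wear - 2  [with Scrap=3, Wear=-18]  = -44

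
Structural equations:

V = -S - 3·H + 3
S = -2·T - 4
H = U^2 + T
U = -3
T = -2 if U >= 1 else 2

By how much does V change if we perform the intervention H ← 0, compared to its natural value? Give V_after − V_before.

do(H=0) replaces the equation H = U^2 + T with the constant H = 0.
T = -2 if U >= 1 else 2  [with U=-3]  = 2
S = -2·T - 4  [with T=2]  = -8
V = -S - 3·H + 3  [with S=-8, H=0]  = 11
Without intervention: T = -2 if U >= 1 else 2  [with U=-3]  = 2; H = U^2 + T  [with U=-3, T=2]  = 11; S = -2·T - 4  [with T=2]  = -8; V = -S - 3·H + 3  [with S=-8, H=11]  = -22.
Change = 11 − (-22) = 33.

33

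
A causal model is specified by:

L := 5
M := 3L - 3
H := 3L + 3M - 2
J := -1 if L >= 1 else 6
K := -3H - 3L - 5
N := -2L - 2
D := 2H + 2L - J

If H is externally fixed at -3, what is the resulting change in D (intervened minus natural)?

-104

The intervention breaks the incoming arrows to H: H := 3L + 3M - 2 no longer applies, and H = -3.
J = -1 if L >= 1 else 6  [with L=5]  = -1
D = 2H + 2L - J  [with H=-3, L=5, J=-1]  = 5
Without intervention: M = 3L - 3  [with L=5]  = 12; H = 3L + 3M - 2  [with L=5, M=12]  = 49; J = -1 if L >= 1 else 6  [with L=5]  = -1; D = 2H + 2L - J  [with H=49, L=5, J=-1]  = 109.
Change = 5 − 109 = -104.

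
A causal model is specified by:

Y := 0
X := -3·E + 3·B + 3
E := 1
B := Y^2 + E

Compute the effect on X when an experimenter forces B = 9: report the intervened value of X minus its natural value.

The intervention breaks the incoming arrows to B: B := Y^2 + E no longer applies, and B = 9.
X = -3·E + 3·B + 3  [with E=1, B=9]  = 27
Without intervention: B = Y^2 + E  [with Y=0, E=1]  = 1; X = -3·E + 3·B + 3  [with E=1, B=1]  = 3.
Change = 27 − 3 = 24.

24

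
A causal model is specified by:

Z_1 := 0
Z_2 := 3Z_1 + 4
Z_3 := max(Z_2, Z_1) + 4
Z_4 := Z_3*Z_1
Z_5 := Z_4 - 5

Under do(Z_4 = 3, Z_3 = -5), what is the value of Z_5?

The joint intervention fixes Z_4 = 3, Z_3 = -5, removing each variable's own equation.
Z_5 = Z_4 - 5  [with Z_4=3]  = -2

-2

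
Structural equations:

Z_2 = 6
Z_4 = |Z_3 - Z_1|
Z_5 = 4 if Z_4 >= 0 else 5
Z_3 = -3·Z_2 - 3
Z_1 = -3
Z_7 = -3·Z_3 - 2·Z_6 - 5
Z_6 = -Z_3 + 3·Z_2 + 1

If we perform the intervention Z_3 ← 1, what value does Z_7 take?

-44

The intervention breaks the incoming arrows to Z_3: Z_3 = -3·Z_2 - 3 no longer applies, and Z_3 = 1.
Z_6 = -Z_3 + 3·Z_2 + 1  [with Z_3=1, Z_2=6]  = 18
Z_7 = -3·Z_3 - 2·Z_6 - 5  [with Z_3=1, Z_6=18]  = -44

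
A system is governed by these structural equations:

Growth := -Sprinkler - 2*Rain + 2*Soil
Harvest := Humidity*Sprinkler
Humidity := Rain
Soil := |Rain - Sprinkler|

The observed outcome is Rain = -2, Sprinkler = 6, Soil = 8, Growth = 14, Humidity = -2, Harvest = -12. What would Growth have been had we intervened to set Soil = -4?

The intervention breaks the incoming arrows to Soil: Soil := |Rain - Sprinkler| no longer applies, and Soil = -4.
Growth = -Sprinkler - 2*Rain + 2*Soil  [with Sprinkler=6, Rain=-2, Soil=-4]  = -10

-10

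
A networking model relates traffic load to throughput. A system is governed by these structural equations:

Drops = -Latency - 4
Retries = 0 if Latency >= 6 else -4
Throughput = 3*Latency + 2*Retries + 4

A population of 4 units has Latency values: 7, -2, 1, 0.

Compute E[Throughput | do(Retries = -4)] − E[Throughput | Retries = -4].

5.5

Every unit gets Retries=-4 under the intervention. Throughput values become 17, -10, -1, -4; E[Throughput|do(Retries=-4)] = 0.5.
E[Throughput|Retries=-4] averages over only the 3 units with Retries=-4 (Latency = -2, 1, 0): Throughput = -10, -1, -4, mean -5.
Difference = 0.5 − (-5) = 5.5.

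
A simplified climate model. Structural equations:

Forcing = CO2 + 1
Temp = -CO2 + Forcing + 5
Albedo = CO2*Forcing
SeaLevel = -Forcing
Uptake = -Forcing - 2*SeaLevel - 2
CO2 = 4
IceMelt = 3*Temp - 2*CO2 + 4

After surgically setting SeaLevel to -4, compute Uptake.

Intervening sets SeaLevel = -4 and removes its equation (SeaLevel = -Forcing).
Forcing = CO2 + 1  [with CO2=4]  = 5
Uptake = -Forcing - 2*SeaLevel - 2  [with Forcing=5, SeaLevel=-4]  = 1

1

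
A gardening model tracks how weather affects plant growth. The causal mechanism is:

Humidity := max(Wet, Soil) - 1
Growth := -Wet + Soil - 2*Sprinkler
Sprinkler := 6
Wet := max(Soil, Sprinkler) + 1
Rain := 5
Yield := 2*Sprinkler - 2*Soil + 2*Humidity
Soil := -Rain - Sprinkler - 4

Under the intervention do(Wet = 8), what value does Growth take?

Intervening sets Wet = 8 and removes its equation (Wet := max(Soil, Sprinkler) + 1).
Soil = -Rain - Sprinkler - 4  [with Rain=5, Sprinkler=6]  = -15
Growth = -Wet + Soil - 2*Sprinkler  [with Wet=8, Soil=-15, Sprinkler=6]  = -35

-35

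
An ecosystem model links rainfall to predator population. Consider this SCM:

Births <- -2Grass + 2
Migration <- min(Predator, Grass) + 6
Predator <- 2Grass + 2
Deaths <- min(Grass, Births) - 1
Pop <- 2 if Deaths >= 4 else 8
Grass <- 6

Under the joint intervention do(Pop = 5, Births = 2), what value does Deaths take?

1

Under do(Pop = 5, Births = 2), each intervened variable's structural equation is replaced by its fixed value.
Deaths = min(Grass, Births) - 1  [with Grass=6, Births=2]  = 1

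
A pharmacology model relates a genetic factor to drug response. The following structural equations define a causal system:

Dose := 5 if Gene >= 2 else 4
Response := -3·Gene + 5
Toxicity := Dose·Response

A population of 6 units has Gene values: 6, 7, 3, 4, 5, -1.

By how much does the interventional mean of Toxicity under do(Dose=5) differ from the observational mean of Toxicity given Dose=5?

The intervention sets Dose=5 in all 6 units regardless of Gene. Recomputing Toxicity per unit gives -65, -80, -20, -35, -50, 40; average -35.
Observing Dose=5 restricts to units where Dose's equation naturally yields 5: Gene ∈ {6, 7, 3, 4, 5}. In that subpopulation Toxicity = -65, -80, -20, -35, -50, mean -50.
Difference = -35 − (-50) = 15.

15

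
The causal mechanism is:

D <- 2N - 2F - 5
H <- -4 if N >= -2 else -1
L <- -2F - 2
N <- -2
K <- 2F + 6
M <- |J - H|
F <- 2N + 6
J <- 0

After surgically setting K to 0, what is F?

do(K=0) replaces the equation K <- 2F + 6 with the constant K = 0.
No directed path runs from K to F, so F keeps its natural value.
F = 2N + 6  [with N=-2]  = 2

2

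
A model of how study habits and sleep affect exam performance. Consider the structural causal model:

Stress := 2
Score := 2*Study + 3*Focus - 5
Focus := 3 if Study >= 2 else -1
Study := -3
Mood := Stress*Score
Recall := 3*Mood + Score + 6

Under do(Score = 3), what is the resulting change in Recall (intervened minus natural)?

Under do(Score=3), the mechanism Score := 2*Study + 3*Focus - 5 is discarded; Score is fixed at 3.
Mood = Stress*Score  [with Stress=2, Score=3]  = 6
Recall = 3*Mood + Score + 6  [with Mood=6, Score=3]  = 27
Without intervention: Focus = 3 if Study >= 2 else -1  [with Study=-3]  = -1; Score = 2*Study + 3*Focus - 5  [with Study=-3, Focus=-1]  = -14; Mood = Stress*Score  [with Stress=2, Score=-14]  = -28; Recall = 3*Mood + Score + 6  [with Mood=-28, Score=-14]  = -92.
Change = 27 − (-92) = 119.

119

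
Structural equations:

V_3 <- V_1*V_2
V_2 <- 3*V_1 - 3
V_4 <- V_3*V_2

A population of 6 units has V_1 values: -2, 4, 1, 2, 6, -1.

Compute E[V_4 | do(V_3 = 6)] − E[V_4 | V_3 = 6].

Every unit gets V_3=6 under the intervention. V_4 values become -54, 54, 0, 18, 90, -36; E[V_4|do(V_3=6)] = 12.
E[V_4|V_3=6] averages over only the 2 units with V_3=6 (V_1 = 2, -1): V_4 = 18, -36, mean -9.
Difference = 12 − (-9) = 21.

21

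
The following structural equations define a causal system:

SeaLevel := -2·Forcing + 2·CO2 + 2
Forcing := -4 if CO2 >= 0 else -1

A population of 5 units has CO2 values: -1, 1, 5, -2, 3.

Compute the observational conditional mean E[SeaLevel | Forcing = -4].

16

E[SeaLevel|Forcing=-4] averages over only the 3 units with Forcing=-4 (CO2 = 1, 5, 3): SeaLevel = 12, 20, 16, mean 16.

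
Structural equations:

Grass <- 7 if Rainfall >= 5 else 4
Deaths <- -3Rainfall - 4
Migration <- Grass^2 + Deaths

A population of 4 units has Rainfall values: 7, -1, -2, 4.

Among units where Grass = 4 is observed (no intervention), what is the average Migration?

11

Observing Grass=4 restricts to units where Grass's equation naturally yields 4: Rainfall ∈ {-1, -2, 4}. In that subpopulation Migration = 15, 18, 0, mean 11.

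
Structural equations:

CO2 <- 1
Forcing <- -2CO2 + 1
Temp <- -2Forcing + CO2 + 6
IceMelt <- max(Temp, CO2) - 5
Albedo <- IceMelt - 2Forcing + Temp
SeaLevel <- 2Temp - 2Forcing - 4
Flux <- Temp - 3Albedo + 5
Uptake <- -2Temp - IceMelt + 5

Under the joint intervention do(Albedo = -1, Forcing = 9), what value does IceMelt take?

Setting Albedo = -1, Forcing = 9 by intervention discards those variables' equations.
Temp = -2Forcing + CO2 + 6  [with Forcing=9, CO2=1]  = -11
IceMelt = max(Temp, CO2) - 5  [with Temp=-11, CO2=1]  = -4

-4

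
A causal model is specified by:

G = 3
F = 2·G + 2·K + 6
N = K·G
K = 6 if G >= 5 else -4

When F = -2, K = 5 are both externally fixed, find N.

15

Setting F = -2, K = 5 by intervention discards those variables' equations.
N = K·G  [with K=5, G=3]  = 15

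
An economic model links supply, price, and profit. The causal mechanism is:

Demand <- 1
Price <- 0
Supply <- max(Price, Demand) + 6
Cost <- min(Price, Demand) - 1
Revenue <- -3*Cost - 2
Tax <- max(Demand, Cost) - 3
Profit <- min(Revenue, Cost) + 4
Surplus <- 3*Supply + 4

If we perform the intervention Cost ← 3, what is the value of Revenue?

-11

Intervening sets Cost = 3 and removes its equation (Cost <- min(Price, Demand) - 1).
Revenue = -3*Cost - 2  [with Cost=3]  = -11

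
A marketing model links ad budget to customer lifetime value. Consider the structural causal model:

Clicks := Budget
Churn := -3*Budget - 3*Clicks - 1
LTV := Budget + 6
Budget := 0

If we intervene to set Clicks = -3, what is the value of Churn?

The intervention breaks the incoming arrows to Clicks: Clicks := Budget no longer applies, and Clicks = -3.
Churn = -3*Budget - 3*Clicks - 1  [with Budget=0, Clicks=-3]  = 8

8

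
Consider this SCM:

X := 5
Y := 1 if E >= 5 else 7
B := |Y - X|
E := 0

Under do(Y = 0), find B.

5

The intervention breaks the incoming arrows to Y: Y := 1 if E >= 5 else 7 no longer applies, and Y = 0.
B = |Y - X|  [with Y=0, X=5]  = 5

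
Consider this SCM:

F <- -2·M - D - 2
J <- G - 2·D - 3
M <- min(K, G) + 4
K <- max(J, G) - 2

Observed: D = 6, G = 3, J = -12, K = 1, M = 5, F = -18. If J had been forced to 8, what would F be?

The intervention breaks the incoming arrows to J: J <- G - 2·D - 3 no longer applies, and J = 8.
K = max(J, G) - 2  [with J=8, G=3]  = 6
M = min(K, G) + 4  [with K=6, G=3]  = 7
F = -2·M - D - 2  [with M=7, D=6]  = -22

-22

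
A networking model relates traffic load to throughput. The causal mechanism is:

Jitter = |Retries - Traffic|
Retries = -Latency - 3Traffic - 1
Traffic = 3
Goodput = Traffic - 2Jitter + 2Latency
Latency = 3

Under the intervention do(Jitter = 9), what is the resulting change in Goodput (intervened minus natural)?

Intervening sets Jitter = 9 and removes its equation (Jitter = |Retries - Traffic|).
Goodput = Traffic - 2Jitter + 2Latency  [with Traffic=3, Jitter=9, Latency=3]  = -9
Without intervention: Retries = -Latency - 3Traffic - 1  [with Latency=3, Traffic=3]  = -13; Jitter = |Retries - Traffic|  [with Retries=-13, Traffic=3]  = 16; Goodput = Traffic - 2Jitter + 2Latency  [with Traffic=3, Jitter=16, Latency=3]  = -23.
Change = -9 − (-23) = 14.

14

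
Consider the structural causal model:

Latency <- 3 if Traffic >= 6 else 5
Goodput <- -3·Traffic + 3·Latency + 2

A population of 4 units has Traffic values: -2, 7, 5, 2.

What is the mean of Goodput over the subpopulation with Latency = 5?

12

Conditioning on Latency=5 selects the 3 unit(s) with Traffic ∈ {-2, 5, 2}. Their Goodput values: 23, 2, 11. Mean = 12.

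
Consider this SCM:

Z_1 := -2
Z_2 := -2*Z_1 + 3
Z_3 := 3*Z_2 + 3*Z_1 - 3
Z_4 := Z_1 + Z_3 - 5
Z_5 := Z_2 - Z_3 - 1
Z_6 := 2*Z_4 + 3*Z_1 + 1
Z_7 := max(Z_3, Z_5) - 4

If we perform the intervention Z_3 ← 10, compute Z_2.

7

Under do(Z_3=10), the mechanism Z_3 := 3*Z_2 + 3*Z_1 - 3 is discarded; Z_3 is fixed at 10.
Since Z_2 is not a descendant of the intervened variable, it is unaffected.
Z_2 = -2*Z_1 + 3  [with Z_1=-2]  = 7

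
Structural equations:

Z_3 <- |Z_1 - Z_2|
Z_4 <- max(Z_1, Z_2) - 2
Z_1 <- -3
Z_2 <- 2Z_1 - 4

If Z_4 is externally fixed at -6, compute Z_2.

-10

The intervention breaks the incoming arrows to Z_4: Z_4 <- max(Z_1, Z_2) - 2 no longer applies, and Z_4 = -6.
Since Z_2 is not a descendant of the intervened variable, it is unaffected.
Z_2 = 2Z_1 - 4  [with Z_1=-3]  = -10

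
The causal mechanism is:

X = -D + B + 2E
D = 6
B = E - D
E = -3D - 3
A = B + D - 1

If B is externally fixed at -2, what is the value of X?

-50

The intervention breaks the incoming arrows to B: B = E - D no longer applies, and B = -2.
E = -3D - 3  [with D=6]  = -21
X = -D + B + 2E  [with D=6, B=-2, E=-21]  = -50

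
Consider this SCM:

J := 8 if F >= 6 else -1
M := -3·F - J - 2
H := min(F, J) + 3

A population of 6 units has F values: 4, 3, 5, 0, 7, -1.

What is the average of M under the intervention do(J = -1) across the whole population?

do(J=-1) breaks J's dependence on F. With J=-1 fixed, M across the units is -13, -10, -16, -1, -22, 2, mean -10.

-10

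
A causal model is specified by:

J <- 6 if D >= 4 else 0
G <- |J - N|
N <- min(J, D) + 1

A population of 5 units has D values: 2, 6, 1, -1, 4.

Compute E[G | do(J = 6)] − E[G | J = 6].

The intervention sets J=6 in all 5 units regardless of D. Recomputing G per unit gives 3, 1, 4, 6, 1; average 3.
Observing J=6 restricts to units where J's equation naturally yields 6: D ∈ {6, 4}. In that subpopulation G = 1, 1, mean 1.
Difference = 3 − 1 = 2.

2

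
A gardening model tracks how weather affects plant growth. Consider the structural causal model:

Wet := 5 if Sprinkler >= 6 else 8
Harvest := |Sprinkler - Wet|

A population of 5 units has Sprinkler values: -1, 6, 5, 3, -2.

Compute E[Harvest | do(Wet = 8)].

Every unit gets Wet=8 under the intervention. Harvest values become 9, 2, 3, 5, 10; E[Harvest|do(Wet=8)] = 5.8.

5.8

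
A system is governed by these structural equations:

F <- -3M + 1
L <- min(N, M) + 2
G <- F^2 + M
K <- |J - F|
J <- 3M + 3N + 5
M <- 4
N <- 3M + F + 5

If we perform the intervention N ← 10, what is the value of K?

58

The intervention breaks the incoming arrows to N: N <- 3M + F + 5 no longer applies, and N = 10.
F = -3M + 1  [with M=4]  = -11
J = 3M + 3N + 5  [with M=4, N=10]  = 47
K = |J - F|  [with J=47, F=-11]  = 58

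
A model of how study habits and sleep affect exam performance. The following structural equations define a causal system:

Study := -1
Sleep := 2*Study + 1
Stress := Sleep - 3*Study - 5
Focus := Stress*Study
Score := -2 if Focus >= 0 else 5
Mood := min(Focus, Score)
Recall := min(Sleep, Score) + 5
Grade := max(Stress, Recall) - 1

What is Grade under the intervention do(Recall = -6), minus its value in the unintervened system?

-6

do(Recall=-6) replaces the equation Recall := min(Sleep, Score) + 5 with the constant Recall = -6.
Sleep = 2*Study + 1  [with Study=-1]  = -1
Stress = Sleep - 3*Study - 5  [with Sleep=-1, Study=-1]  = -3
Grade = max(Stress, Recall) - 1  [with Stress=-3, Recall=-6]  = -4
Without intervention: Sleep = 2*Study + 1  [with Study=-1]  = -1; Stress = Sleep - 3*Study - 5  [with Sleep=-1, Study=-1]  = -3; Focus = Stress*Study  [with Stress=-3, Study=-1]  = 3; Score = -2 if Focus >= 0 else 5  [with Focus=3]  = -2; Recall = min(Sleep, Score) + 5  [with Sleep=-1, Score=-2]  = 3; Grade = max(Stress, Recall) - 1  [with Stress=-3, Recall=3]  = 2.
Change = -4 − 2 = -6.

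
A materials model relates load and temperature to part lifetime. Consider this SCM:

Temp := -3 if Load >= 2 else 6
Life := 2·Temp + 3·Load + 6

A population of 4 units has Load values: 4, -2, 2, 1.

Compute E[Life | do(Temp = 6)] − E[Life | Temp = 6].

Under do(Temp=6), Temp's equation is replaced by Temp=6 for every unit. Per-unit Life: 30, 12, 24, 21. Mean = 21.75.
Conditioning on Temp=6 selects the 2 unit(s) with Load ∈ {-2, 1}. Their Life values: 12, 21. Mean = 16.5.
Difference = 21.75 − 16.5 = 5.25.

5.25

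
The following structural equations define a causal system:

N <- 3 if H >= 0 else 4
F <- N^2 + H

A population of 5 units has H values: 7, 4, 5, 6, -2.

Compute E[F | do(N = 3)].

13

The intervention sets N=3 in all 5 units regardless of H. Recomputing F per unit gives 16, 13, 14, 15, 7; average 13.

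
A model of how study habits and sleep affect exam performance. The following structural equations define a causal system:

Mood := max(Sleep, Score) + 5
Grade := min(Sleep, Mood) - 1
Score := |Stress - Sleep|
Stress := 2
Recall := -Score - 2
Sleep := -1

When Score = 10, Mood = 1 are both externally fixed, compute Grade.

-2

Setting Score = 10, Mood = 1 by intervention discards those variables' equations.
Grade = min(Sleep, Mood) - 1  [with Sleep=-1, Mood=1]  = -2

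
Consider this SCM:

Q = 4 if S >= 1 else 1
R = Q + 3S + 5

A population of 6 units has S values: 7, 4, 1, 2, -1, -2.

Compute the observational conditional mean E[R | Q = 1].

E[R|Q=1] averages over only the 2 units with Q=1 (S = -1, -2): R = 3, 0, mean 1.5.

1.5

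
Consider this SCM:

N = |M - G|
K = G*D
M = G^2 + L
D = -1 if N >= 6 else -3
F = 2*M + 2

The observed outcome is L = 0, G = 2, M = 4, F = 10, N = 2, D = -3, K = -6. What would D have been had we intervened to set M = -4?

-1

The intervention breaks the incoming arrows to M: M = G^2 + L no longer applies, and M = -4.
N = |M - G|  [with M=-4, G=2]  = 6
D = -1 if N >= 6 else -3  [with N=6]  = -1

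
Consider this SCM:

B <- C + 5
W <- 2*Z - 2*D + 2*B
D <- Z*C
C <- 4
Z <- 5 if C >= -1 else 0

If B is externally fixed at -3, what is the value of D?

Under do(B=-3), the mechanism B <- C + 5 is discarded; B is fixed at -3.
Since D is not a descendant of the intervened variable, it is unaffected.
Z = 5 if C >= -1 else 0  [with C=4]  = 5
D = Z*C  [with Z=5, C=4]  = 20

20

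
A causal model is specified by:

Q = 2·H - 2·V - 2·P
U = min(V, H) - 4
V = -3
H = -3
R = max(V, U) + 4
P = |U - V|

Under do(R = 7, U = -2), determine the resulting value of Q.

Under do(R = 7, U = -2), each intervened variable's structural equation is replaced by its fixed value.
P = |U - V|  [with U=-2, V=-3]  = 1
Q = 2·H - 2·V - 2·P  [with H=-3, V=-3, P=1]  = -2

-2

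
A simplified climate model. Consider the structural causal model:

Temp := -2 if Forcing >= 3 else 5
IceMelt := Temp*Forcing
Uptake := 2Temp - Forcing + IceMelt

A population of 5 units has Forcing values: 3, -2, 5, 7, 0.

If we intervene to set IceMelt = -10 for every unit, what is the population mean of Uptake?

do(IceMelt=-10) breaks IceMelt's dependence on Forcing. With IceMelt=-10 fixed, Uptake across the units is -17, 2, -19, -21, 0, mean -11.

-11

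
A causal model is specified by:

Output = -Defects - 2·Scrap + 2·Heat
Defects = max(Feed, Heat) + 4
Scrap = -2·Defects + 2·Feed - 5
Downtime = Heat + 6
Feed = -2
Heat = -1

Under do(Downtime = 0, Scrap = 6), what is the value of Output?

-17

Setting Downtime = 0, Scrap = 6 by intervention discards those variables' equations.
Defects = max(Feed, Heat) + 4  [with Feed=-2, Heat=-1]  = 3
Output = -Defects - 2·Scrap + 2·Heat  [with Defects=3, Scrap=6, Heat=-1]  = -17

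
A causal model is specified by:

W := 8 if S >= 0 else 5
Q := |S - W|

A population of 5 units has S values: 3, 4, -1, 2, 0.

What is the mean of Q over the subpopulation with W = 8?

5.75

Conditioning on W=8 selects the 4 unit(s) with S ∈ {3, 4, 2, 0}. Their Q values: 5, 4, 6, 8. Mean = 5.75.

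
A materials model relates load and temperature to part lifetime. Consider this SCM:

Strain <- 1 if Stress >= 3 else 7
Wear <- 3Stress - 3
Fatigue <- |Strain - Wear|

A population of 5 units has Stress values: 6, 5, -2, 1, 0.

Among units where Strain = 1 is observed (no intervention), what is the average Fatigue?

12.5

Observing Strain=1 restricts to units where Strain's equation naturally yields 1: Stress ∈ {6, 5}. In that subpopulation Fatigue = 14, 11, mean 12.5.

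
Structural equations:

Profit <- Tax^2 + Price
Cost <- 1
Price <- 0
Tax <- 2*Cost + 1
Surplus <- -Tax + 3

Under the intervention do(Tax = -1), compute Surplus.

4

do(Tax=-1) replaces the equation Tax <- 2*Cost + 1 with the constant Tax = -1.
Surplus = -Tax + 3  [with Tax=-1]  = 4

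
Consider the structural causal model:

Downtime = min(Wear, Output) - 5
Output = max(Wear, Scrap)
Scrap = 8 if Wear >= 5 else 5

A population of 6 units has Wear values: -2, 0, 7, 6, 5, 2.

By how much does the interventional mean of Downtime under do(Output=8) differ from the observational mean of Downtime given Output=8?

-3

Under do(Output=8), Output's equation is replaced by Output=8 for every unit. Per-unit Downtime: -7, -5, 2, 1, 0, -3. Mean = -2.
Conditioning on Output=8 selects the 3 unit(s) with Wear ∈ {7, 6, 5}. Their Downtime values: 2, 1, 0. Mean = 1.
Difference = -2 − 1 = -3.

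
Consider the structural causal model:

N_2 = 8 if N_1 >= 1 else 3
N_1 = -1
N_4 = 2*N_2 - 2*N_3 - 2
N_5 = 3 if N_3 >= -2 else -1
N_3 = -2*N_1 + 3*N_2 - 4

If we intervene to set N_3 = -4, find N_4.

12

The intervention breaks the incoming arrows to N_3: N_3 = -2*N_1 + 3*N_2 - 4 no longer applies, and N_3 = -4.
N_2 = 8 if N_1 >= 1 else 3  [with N_1=-1]  = 3
N_4 = 2*N_2 - 2*N_3 - 2  [with N_2=3, N_3=-4]  = 12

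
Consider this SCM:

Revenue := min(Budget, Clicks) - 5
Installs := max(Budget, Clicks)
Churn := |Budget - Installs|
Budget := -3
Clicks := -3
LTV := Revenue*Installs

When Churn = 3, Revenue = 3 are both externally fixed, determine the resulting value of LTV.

-9

The joint intervention fixes Churn = 3, Revenue = 3, removing each variable's own equation.
Installs = max(Budget, Clicks)  [with Budget=-3, Clicks=-3]  = -3
LTV = Revenue*Installs  [with Revenue=3, Installs=-3]  = -9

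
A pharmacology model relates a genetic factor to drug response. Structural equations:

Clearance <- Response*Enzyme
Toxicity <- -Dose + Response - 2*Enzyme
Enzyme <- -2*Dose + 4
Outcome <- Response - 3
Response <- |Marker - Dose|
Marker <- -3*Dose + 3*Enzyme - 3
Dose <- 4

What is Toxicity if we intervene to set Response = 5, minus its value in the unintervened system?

-26

Intervening sets Response = 5 and removes its equation (Response <- |Marker - Dose|).
Enzyme = -2*Dose + 4  [with Dose=4]  = -4
Toxicity = -Dose + Response - 2*Enzyme  [with Dose=4, Response=5, Enzyme=-4]  = 9
Without intervention: Enzyme = -2*Dose + 4  [with Dose=4]  = -4; Marker = -3*Dose + 3*Enzyme - 3  [with Dose=4, Enzyme=-4]  = -27; Response = |Marker - Dose|  [with Marker=-27, Dose=4]  = 31; Toxicity = -Dose + Response - 2*Enzyme  [with Dose=4, Response=31, Enzyme=-4]  = 35.
Change = 9 − 35 = -26.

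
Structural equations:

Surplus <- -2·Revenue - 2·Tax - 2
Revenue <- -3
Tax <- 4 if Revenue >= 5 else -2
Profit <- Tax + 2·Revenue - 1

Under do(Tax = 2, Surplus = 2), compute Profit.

-5

The joint intervention fixes Tax = 2, Surplus = 2, removing each variable's own equation.
Profit = Tax + 2·Revenue - 1  [with Tax=2, Revenue=-3]  = -5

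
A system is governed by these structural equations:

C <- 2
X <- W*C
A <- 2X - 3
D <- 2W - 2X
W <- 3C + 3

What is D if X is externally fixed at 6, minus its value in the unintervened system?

24

do(X=6) replaces the equation X <- W*C with the constant X = 6.
W = 3C + 3  [with C=2]  = 9
D = 2W - 2X  [with W=9, X=6]  = 6
Without intervention: W = 3C + 3  [with C=2]  = 9; X = W*C  [with W=9, C=2]  = 18; D = 2W - 2X  [with W=9, X=18]  = -18.
Change = 6 − (-18) = 24.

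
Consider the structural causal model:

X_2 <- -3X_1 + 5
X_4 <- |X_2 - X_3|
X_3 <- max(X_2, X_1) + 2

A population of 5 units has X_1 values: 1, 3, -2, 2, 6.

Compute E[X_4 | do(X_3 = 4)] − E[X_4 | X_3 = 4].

Under do(X_3=4), X_3's equation is replaced by X_3=4 for every unit. Per-unit X_4: 2, 8, 7, 5, 17. Mean = 7.8.
Conditioning on X_3=4 selects the 2 unit(s) with X_1 ∈ {1, 2}. Their X_4 values: 2, 5. Mean = 3.5.
Difference = 7.8 − 3.5 = 4.3.

4.3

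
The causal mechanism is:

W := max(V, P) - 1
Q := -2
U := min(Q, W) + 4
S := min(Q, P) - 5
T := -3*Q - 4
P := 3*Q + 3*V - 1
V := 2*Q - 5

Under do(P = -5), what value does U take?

-2

The intervention breaks the incoming arrows to P: P := 3*Q + 3*V - 1 no longer applies, and P = -5.
V = 2*Q - 5  [with Q=-2]  = -9
W = max(V, P) - 1  [with V=-9, P=-5]  = -6
U = min(Q, W) + 4  [with Q=-2, W=-6]  = -2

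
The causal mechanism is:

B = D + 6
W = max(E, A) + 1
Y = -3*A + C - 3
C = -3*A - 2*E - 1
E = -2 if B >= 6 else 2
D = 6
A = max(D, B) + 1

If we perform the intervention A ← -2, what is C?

Intervening sets A = -2 and removes its equation (A = max(D, B) + 1).
B = D + 6  [with D=6]  = 12
E = -2 if B >= 6 else 2  [with B=12]  = -2
C = -3*A - 2*E - 1  [with A=-2, E=-2]  = 9

9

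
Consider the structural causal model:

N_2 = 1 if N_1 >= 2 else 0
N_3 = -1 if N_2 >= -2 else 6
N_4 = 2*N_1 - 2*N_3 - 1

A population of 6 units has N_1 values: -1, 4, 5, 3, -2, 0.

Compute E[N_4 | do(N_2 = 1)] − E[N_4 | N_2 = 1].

Every unit gets N_2=1 under the intervention. N_4 values become -1, 9, 11, 7, -3, 1; E[N_4|do(N_2=1)] = 4.
Observing N_2=1 restricts to units where N_2's equation naturally yields 1: N_1 ∈ {4, 5, 3}. In that subpopulation N_4 = 9, 11, 7, mean 9.
Difference = 4 − 9 = -5.

-5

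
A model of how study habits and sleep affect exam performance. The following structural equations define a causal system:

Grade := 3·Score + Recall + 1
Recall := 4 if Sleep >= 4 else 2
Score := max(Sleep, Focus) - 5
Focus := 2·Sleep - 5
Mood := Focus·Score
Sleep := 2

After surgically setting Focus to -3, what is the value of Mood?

9

Under do(Focus=-3), the mechanism Focus := 2·Sleep - 5 is discarded; Focus is fixed at -3.
Score = max(Sleep, Focus) - 5  [with Sleep=2, Focus=-3]  = -3
Mood = Focus·Score  [with Focus=-3, Score=-3]  = 9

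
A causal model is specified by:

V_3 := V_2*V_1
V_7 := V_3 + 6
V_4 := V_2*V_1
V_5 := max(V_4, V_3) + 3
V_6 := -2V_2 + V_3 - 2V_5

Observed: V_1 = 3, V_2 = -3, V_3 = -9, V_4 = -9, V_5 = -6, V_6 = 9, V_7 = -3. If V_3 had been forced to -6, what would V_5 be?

do(V_3=-6) replaces the equation V_3 := V_2*V_1 with the constant V_3 = -6.
V_4 = V_2*V_1  [with V_2=-3, V_1=3]  = -9
V_5 = max(V_4, V_3) + 3  [with V_4=-9, V_3=-6]  = -3

-3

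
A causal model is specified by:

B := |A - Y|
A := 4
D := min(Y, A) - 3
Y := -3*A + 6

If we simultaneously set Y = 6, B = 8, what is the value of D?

Setting Y = 6, B = 8 by intervention discards those variables' equations.
D = min(Y, A) - 3  [with Y=6, A=4]  = 1

1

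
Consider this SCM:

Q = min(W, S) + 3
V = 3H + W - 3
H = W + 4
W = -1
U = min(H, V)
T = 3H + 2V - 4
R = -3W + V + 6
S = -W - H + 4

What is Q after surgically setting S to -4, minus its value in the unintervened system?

-3

The intervention breaks the incoming arrows to S: S = -W - H + 4 no longer applies, and S = -4.
Q = min(W, S) + 3  [with W=-1, S=-4]  = -1
Without intervention: H = W + 4  [with W=-1]  = 3; S = -W - H + 4  [with W=-1, H=3]  = 2; Q = min(W, S) + 3  [with W=-1, S=2]  = 2.
Change = -1 − 2 = -3.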